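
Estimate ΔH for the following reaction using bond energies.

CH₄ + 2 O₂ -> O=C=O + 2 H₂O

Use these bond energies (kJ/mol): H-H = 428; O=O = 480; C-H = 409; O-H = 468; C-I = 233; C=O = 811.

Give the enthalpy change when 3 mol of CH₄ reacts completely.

Bonds broken (reactants):
  C-H: 4 × 409 = 1636
  O=O: 2 × 480 = 960
  Σ(broken) = 2596 kJ
Bonds formed (products):
  C=O: 2 × 811 = 1622
  O-H: 4 × 468 = 1872
  Σ(formed) = 3494 kJ
ΔH = Σ(broken) − Σ(formed) = 2596 − 3494 = −898 kJ
For 3× the reaction as written: 3 × (−898) = −2694 kJ

ΔH = −2694 kJ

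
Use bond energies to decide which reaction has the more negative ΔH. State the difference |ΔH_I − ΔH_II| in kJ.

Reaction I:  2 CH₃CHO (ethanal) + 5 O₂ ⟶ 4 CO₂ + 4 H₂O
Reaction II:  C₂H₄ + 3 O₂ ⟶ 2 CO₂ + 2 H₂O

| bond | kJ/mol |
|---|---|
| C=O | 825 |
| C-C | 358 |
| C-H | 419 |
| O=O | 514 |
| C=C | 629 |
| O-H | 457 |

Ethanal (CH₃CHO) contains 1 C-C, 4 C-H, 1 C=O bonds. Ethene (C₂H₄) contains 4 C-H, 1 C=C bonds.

Reaction I, by 687 kJ

Reaction I:
  Bonds broken (reactants):
    C-C: 2 × 358 = 716
    C-H: 8 × 419 = 3352
    C=O: 2 × 825 = 1650
    O=O: 5 × 514 = 2570
    Σ(broken) = 8288 kJ
  Bonds formed (products):
    C=O: 8 × 825 = 6600
    O-H: 8 × 457 = 3656
    Σ(formed) = 10256 kJ
  ΔH_I = 8288 − 10256 = −1968 kJ
Reaction II:
  Bonds broken (reactants):
    C-H: 4 × 419 = 1676
    C=C: 1 × 629 = 629
    O=O: 3 × 514 = 1542
    Σ(broken) = 3847 kJ
  Bonds formed (products):
    C=O: 4 × 825 = 3300
    O-H: 4 × 457 = 1828
    Σ(formed) = 5128 kJ
  ΔH_II = 3847 − 5128 = −1281 kJ
ΔH_I − ΔH_II = −687 kJ, so reaction I has the more negative ΔH; |ΔH_I − ΔH_II| = 687 kJ.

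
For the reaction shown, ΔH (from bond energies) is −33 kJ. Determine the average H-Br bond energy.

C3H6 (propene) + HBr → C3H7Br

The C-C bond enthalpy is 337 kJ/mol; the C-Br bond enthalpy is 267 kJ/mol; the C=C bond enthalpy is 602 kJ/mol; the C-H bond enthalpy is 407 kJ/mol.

Let D be the H-Br bond energy.
Σ(broken) = 1×337 + 6×407 + 1×602 + 1×D = 3381 + D
Σ(formed) = 1×267 + 2×337 + 7×407 = 3790
ΔH = Σ(broken) − Σ(formed) = (3381 + D) − (3790) = −409 + D
Setting this equal to −33 kJ gives D = 376 kJ/mol.

D(H-Br) ≈ 376 kJ/mol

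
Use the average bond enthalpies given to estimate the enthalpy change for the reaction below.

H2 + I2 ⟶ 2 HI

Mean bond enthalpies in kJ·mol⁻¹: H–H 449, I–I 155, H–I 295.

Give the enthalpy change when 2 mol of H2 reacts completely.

Bonds broken (reactants):
  H–H: 1 × 449 = 449
  I–I: 1 × 155 = 155
  Σ(broken) = 604 kJ
Bonds formed (products):
  H–I: 2 × 295 = 590
  Σ(formed) = 590 kJ
ΔH = Σ(broken) − Σ(formed) = 604 − 590 = +14 kJ
For 2× the reaction as written: 2 × (+14) = +28 kJ

ΔH = +28 kJ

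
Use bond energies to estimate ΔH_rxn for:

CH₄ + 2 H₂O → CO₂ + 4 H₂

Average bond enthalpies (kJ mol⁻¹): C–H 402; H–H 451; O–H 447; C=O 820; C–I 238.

ΔH ≈ −48 kJ

Bonds broken (reactants):
  C–H: 4 × 402 = 1608
  O–H: 4 × 447 = 1788
  Σ(broken) = 3396 kJ
Bonds formed (products):
  C=O: 2 × 820 = 1640
  H–H: 4 × 451 = 1804
  Σ(formed) = 3444 kJ
ΔH = Σ(broken) − Σ(formed) = 3396 − 3444 = −48 kJ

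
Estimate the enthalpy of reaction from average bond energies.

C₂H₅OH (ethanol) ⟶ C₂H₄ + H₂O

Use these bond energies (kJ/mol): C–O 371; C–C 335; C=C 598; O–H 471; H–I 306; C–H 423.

ΔH ≈ +60 kJ

Bonds broken (reactants):
  C–C: 1 × 335 = 335
  C–H: 5 × 423 = 2115
  C–O: 1 × 371 = 371
  O–H: 1 × 471 = 471
  Σ(broken) = 3292 kJ
Bonds formed (products):
  C–H: 4 × 423 = 1692
  C=C: 1 × 598 = 598
  O–H: 2 × 471 = 942
  Σ(formed) = 3232 kJ
ΔH = Σ(broken) − Σ(formed) = 3292 − 3232 = +60 kJ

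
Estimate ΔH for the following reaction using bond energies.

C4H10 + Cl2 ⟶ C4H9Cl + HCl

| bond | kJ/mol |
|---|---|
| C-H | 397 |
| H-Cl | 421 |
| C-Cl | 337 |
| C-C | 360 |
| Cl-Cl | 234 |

Bonds broken (reactants):
  C-C: 3 × 360 = 1080
  C-H: 10 × 397 = 3970
  Cl-Cl: 1 × 234 = 234
  Σ(broken) = 5284 kJ
Bonds formed (products):
  C-C: 3 × 360 = 1080
  C-Cl: 1 × 337 = 337
  C-H: 9 × 397 = 3573
  H-Cl: 1 × 421 = 421
  Σ(formed) = 5411 kJ
ΔH = Σ(broken) − Σ(formed) = 5284 − 5411 = −127 kJ

ΔH ≈ −127 kJ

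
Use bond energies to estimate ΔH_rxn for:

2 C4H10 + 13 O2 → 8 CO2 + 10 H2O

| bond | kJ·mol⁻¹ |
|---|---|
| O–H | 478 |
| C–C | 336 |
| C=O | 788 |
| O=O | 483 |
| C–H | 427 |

Bonds broken (reactants):
  C–C: 6 × 336 = 2016
  C–H: 20 × 427 = 8540
  O=O: 13 × 483 = 6279
  Σ(broken) = 16835 kJ
Bonds formed (products):
  C=O: 16 × 788 = 12608
  O–H: 20 × 478 = 9560
  Σ(formed) = 22168 kJ
ΔH = Σ(broken) − Σ(formed) = 16835 − 22168 = −5333 kJ

ΔH ≈ −5333 kJ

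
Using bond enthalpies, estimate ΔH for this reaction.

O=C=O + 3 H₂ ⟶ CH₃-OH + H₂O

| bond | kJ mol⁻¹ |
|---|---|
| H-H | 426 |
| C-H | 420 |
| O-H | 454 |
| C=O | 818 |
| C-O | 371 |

Bonds broken (reactants):
  C=O: 2 × 818 = 1636
  H-H: 3 × 426 = 1278
  Σ(broken) = 2914 kJ
Bonds formed (products):
  C-H: 3 × 420 = 1260
  C-O: 1 × 371 = 371
  O-H: 3 × 454 = 1362
  Σ(formed) = 2993 kJ
ΔH = Σ(broken) − Σ(formed) = 2914 − 2993 = −79 kJ

ΔH ≈ −79 kJ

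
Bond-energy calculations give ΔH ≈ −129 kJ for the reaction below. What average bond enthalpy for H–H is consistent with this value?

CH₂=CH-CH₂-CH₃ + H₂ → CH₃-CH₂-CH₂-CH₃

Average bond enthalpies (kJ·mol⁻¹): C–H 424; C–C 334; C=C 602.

D(H–H) ≈ 451 kJ/mol

Let D be the H–H bond energy.
Σ(broken) = 2×334 + 8×424 + 1×602 + 1×D = 4662 + D
Σ(formed) = 3×334 + 10×424 = 5242
ΔH = Σ(broken) − Σ(formed) = (4662 + D) − (5242) = −580 + D
Setting this equal to −129 kJ gives D = 451 kJ/mol.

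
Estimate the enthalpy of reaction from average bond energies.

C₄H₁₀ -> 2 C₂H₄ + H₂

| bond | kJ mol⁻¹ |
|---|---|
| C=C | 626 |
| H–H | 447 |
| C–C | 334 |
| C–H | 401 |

Bonds broken (reactants):
  C–C: 3 × 334 = 1002
  C–H: 10 × 401 = 4010
  Σ(broken) = 5012 kJ
Bonds formed (products):
  C–H: 8 × 401 = 3208
  C=C: 2 × 626 = 1252
  H–H: 1 × 447 = 447
  Σ(formed) = 4907 kJ
ΔH = Σ(broken) − Σ(formed) = 5012 − 4907 = +105 kJ

ΔH ≈ +105 kJ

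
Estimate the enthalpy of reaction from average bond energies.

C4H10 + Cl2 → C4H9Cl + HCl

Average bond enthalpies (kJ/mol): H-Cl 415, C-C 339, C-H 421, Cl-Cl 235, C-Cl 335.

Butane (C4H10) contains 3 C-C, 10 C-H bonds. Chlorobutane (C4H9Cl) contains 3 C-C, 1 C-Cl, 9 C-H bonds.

ΔH ≈ −94 kJ

Bonds broken (reactants):
  C-C: 3 × 339 = 1017
  C-H: 10 × 421 = 4210
  Cl-Cl: 1 × 235 = 235
  Σ(broken) = 5462 kJ
Bonds formed (products):
  C-C: 3 × 339 = 1017
  C-Cl: 1 × 335 = 335
  C-H: 9 × 421 = 3789
  H-Cl: 1 × 415 = 415
  Σ(formed) = 5556 kJ
ΔH = Σ(broken) − Σ(formed) = 5462 − 5556 = −94 kJ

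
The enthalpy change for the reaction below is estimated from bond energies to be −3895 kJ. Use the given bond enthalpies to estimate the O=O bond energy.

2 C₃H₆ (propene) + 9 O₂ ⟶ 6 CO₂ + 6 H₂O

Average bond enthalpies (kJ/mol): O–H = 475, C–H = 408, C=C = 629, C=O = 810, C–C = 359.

Let D be the O=O bond energy.
Σ(broken) = 2×359 + 12×408 + 2×629 + 9×D = 6872 + 9D
Σ(formed) = 12×810 + 12×475 = 15420
ΔH = Σ(broken) − Σ(formed) = (6872 + 9D) − (15420) = −8548 + 9D
Setting this equal to −3895 kJ gives 9D = 4653, so D = 517 kJ/mol.

D(O=O) ≈ 517 kJ/mol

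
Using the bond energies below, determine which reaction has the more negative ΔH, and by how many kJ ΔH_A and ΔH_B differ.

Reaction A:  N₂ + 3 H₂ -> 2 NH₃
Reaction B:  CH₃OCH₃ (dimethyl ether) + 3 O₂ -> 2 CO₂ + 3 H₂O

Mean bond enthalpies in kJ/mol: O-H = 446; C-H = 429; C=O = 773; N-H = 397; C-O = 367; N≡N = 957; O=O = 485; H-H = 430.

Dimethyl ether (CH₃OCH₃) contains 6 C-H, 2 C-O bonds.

Reaction A:
  Bonds broken (reactants):
    H-H: 3 × 430 = 1290
    N≡N: 1 × 957 = 957
    Σ(broken) = 2247 kJ
  Bonds formed (products):
    N-H: 6 × 397 = 2382
    Σ(formed) = 2382 kJ
  ΔH_A = 2247 − 2382 = −135 kJ
Reaction B:
  Bonds broken (reactants):
    C-H: 6 × 429 = 2574
    C-O: 2 × 367 = 734
    O=O: 3 × 485 = 1455
    Σ(broken) = 4763 kJ
  Bonds formed (products):
    C=O: 4 × 773 = 3092
    O-H: 6 × 446 = 2676
    Σ(formed) = 5768 kJ
  ΔH_B = 4763 − 5768 = −1005 kJ
ΔH_A − ΔH_B = +870 kJ, so reaction B has the more negative ΔH; |ΔH_A − ΔH_B| = 870 kJ.

Reaction B, by 870 kJ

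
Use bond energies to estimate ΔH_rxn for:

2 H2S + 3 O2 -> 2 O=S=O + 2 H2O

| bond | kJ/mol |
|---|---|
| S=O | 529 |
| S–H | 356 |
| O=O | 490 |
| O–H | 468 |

Bonds broken (reactants):
  O=O: 3 × 490 = 1470
  S–H: 4 × 356 = 1424
  Σ(broken) = 2894 kJ
Bonds formed (products):
  O–H: 4 × 468 = 1872
  S=O: 4 × 529 = 2116
  Σ(formed) = 3988 kJ
ΔH = Σ(broken) − Σ(formed) = 2894 − 3988 = −1094 kJ

ΔH ≈ −1094 kJ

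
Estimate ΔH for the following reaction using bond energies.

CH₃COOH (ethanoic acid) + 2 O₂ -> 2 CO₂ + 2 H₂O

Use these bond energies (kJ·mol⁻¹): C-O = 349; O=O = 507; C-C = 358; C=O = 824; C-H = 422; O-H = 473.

ΔH ≈ −904 kJ

Bonds broken (reactants):
  C-C: 1 × 358 = 358
  C-H: 3 × 422 = 1266
  C-O: 1 × 349 = 349
  C=O: 1 × 824 = 824
  O-H: 1 × 473 = 473
  O=O: 2 × 507 = 1014
  Σ(broken) = 4284 kJ
Bonds formed (products):
  C=O: 4 × 824 = 3296
  O-H: 4 × 473 = 1892
  Σ(formed) = 5188 kJ
ΔH = Σ(broken) − Σ(formed) = 4284 − 5188 = −904 kJ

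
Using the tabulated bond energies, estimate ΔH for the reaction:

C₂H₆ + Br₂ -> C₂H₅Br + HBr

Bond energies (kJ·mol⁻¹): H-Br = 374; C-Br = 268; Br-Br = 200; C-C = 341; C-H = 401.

Bonds broken (reactants):
  Br-Br: 1 × 200 = 200
  C-C: 1 × 341 = 341
  C-H: 6 × 401 = 2406
  Σ(broken) = 2947 kJ
Bonds formed (products):
  C-Br: 1 × 268 = 268
  C-C: 1 × 341 = 341
  C-H: 5 × 401 = 2005
  H-Br: 1 × 374 = 374
  Σ(formed) = 2988 kJ
ΔH = Σ(broken) − Σ(formed) = 2947 − 2988 = −41 kJ

ΔH ≈ −41 kJ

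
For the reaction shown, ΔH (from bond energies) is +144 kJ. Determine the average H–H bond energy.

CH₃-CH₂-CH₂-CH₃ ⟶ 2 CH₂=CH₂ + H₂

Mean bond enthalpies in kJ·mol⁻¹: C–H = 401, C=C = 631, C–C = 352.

Let D be the H–H bond energy.
Σ(broken) = 3×352 + 10×401 = 5066
Σ(formed) = 8×401 + 2×631 + 1×D = 4470 + D
ΔH = Σ(broken) − Σ(formed) = (5066) − (4470 + D) = +596 − D
Setting this equal to +144 kJ gives D = 452 kJ/mol.

D(H–H) ≈ 452 kJ/mol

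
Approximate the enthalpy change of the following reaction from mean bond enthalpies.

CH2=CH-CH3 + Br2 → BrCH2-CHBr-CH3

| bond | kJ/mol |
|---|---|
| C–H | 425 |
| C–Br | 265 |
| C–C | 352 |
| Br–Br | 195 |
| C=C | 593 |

ΔH ≈ −94 kJ

Bonds broken (reactants):
  Br–Br: 1 × 195 = 195
  C–C: 1 × 352 = 352
  C–H: 6 × 425 = 2550
  C=C: 1 × 593 = 593
  Σ(broken) = 3690 kJ
Bonds formed (products):
  C–Br: 2 × 265 = 530
  C–C: 2 × 352 = 704
  C–H: 6 × 425 = 2550
  Σ(formed) = 3784 kJ
ΔH = Σ(broken) − Σ(formed) = 3690 − 3784 = −94 kJ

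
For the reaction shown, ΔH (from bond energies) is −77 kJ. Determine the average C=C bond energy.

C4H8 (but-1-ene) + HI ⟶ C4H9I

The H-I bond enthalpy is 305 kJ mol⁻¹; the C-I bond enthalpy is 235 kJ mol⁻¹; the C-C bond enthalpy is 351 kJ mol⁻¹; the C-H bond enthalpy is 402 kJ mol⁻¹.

D(C=C) ≈ 606 kJ/mol

Let D be the C=C bond energy.
Σ(broken) = 2×351 + 8×402 + 1×D + 1×305 = 4223 + D
Σ(formed) = 3×351 + 9×402 + 1×235 = 4906
ΔH = Σ(broken) − Σ(formed) = (4223 + D) − (4906) = −683 + D
Setting this equal to −77 kJ gives D = 606 kJ/mol.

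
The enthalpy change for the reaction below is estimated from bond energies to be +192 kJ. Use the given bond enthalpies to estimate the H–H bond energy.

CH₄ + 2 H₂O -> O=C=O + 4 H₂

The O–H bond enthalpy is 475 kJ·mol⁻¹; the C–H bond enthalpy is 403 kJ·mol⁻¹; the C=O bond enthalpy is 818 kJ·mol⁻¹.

Let D be the H–H bond energy.
Σ(broken) = 4×403 + 4×475 = 3512
Σ(formed) = 2×818 + 4×D = 1636 + 4D
ΔH = Σ(broken) − Σ(formed) = (3512) − (1636 + 4D) = +1876 − 4D
Setting this equal to +192 kJ gives 4D = 1684, so D = 421 kJ/mol.

D(H–H) ≈ 421 kJ/mol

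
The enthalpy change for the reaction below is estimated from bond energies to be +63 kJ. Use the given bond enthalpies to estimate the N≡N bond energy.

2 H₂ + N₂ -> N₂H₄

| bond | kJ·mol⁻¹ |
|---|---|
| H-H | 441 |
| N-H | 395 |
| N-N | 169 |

D(N≡N) ≈ 930 kJ/mol

Let D be the N≡N bond energy.
Σ(broken) = 2×441 + 1×D = 882 + D
Σ(formed) = 4×395 + 1×169 = 1749
ΔH = Σ(broken) − Σ(formed) = (882 + D) − (1749) = −867 + D
Setting this equal to +63 kJ gives D = 930 kJ/mol.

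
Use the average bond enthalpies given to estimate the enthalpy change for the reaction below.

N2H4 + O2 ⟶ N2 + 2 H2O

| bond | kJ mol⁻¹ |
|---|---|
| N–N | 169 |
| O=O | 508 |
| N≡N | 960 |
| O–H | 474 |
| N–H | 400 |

Bonds broken (reactants):
  N–H: 4 × 400 = 1600
  N–N: 1 × 169 = 169
  O=O: 1 × 508 = 508
  Σ(broken) = 2277 kJ
Bonds formed (products):
  N≡N: 1 × 960 = 960
  O–H: 4 × 474 = 1896
  Σ(formed) = 2856 kJ
ΔH = Σ(broken) − Σ(formed) = 2277 − 2856 = −579 kJ

ΔH ≈ −579 kJ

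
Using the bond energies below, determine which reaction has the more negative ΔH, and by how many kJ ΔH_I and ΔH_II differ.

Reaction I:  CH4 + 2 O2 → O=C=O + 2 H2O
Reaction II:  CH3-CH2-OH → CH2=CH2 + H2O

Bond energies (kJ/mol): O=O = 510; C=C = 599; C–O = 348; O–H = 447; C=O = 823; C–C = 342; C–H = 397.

Reaction I:
  Bonds broken (reactants):
    C–H: 4 × 397 = 1588
    O=O: 2 × 510 = 1020
    Σ(broken) = 2608 kJ
  Bonds formed (products):
    C=O: 2 × 823 = 1646
    O–H: 4 × 447 = 1788
    Σ(formed) = 3434 kJ
  ΔH_I = 2608 − 3434 = −826 kJ
Reaction II:
  Bonds broken (reactants):
    C–C: 1 × 342 = 342
    C–H: 5 × 397 = 1985
    C–O: 1 × 348 = 348
    O–H: 1 × 447 = 447
    Σ(broken) = 3122 kJ
  Bonds formed (products):
    C–H: 4 × 397 = 1588
    C=C: 1 × 599 = 599
    O–H: 2 × 447 = 894
    Σ(formed) = 3081 kJ
  ΔH_II = 3122 − 3081 = +41 kJ
ΔH_I − ΔH_II = −867 kJ, so reaction I has the more negative ΔH; |ΔH_I − ΔH_II| = 867 kJ.

Reaction I, by 867 kJ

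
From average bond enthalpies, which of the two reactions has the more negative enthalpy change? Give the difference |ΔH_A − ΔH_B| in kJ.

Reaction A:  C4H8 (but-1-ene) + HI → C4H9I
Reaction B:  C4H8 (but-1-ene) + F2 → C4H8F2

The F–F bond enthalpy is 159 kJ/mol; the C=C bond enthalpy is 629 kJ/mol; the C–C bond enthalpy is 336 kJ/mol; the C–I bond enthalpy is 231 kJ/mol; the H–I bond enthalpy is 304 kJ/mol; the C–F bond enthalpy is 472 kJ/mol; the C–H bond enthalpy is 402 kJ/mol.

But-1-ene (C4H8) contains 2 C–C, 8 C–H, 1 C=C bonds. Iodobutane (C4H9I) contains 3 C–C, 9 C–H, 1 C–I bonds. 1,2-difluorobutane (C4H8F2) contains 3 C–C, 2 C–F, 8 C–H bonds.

Reaction B, by 456 kJ

Reaction A:
  Bonds broken (reactants):
    C–C: 2 × 336 = 672
    C–H: 8 × 402 = 3216
    C=C: 1 × 629 = 629
    H–I: 1 × 304 = 304
    Σ(broken) = 4821 kJ
  Bonds formed (products):
    C–C: 3 × 336 = 1008
    C–H: 9 × 402 = 3618
    C–I: 1 × 231 = 231
    Σ(formed) = 4857 kJ
  ΔH_A = 4821 − 4857 = −36 kJ
Reaction B:
  Bonds broken (reactants):
    C–C: 2 × 336 = 672
    C–H: 8 × 402 = 3216
    C=C: 1 × 629 = 629
    F–F: 1 × 159 = 159
    Σ(broken) = 4676 kJ
  Bonds formed (products):
    C–C: 3 × 336 = 1008
    C–F: 2 × 472 = 944
    C–H: 8 × 402 = 3216
    Σ(formed) = 5168 kJ
  ΔH_B = 4676 − 5168 = −492 kJ
ΔH_A − ΔH_B = +456 kJ, so reaction B has the more negative ΔH; |ΔH_A − ΔH_B| = 456 kJ.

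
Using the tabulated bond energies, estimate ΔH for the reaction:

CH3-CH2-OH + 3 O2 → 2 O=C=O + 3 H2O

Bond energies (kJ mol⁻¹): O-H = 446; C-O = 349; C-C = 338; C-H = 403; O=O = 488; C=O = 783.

Bonds broken (reactants):
  C-C: 1 × 338 = 338
  C-H: 5 × 403 = 2015
  C-O: 1 × 349 = 349
  O-H: 1 × 446 = 446
  O=O: 3 × 488 = 1464
  Σ(broken) = 4612 kJ
Bonds formed (products):
  C=O: 4 × 783 = 3132
  O-H: 6 × 446 = 2676
  Σ(formed) = 5808 kJ
ΔH = Σ(broken) − Σ(formed) = 4612 − 5808 = −1196 kJ

ΔH ≈ −1196 kJ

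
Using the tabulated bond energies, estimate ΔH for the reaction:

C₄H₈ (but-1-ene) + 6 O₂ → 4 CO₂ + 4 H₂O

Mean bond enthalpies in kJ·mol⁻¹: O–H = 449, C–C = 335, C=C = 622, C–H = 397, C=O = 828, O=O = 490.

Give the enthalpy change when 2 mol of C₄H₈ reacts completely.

Bonds broken (reactants):
  C–C: 2 × 335 = 670
  C–H: 8 × 397 = 3176
  C=C: 1 × 622 = 622
  O=O: 6 × 490 = 2940
  Σ(broken) = 7408 kJ
Bonds formed (products):
  C=O: 8 × 828 = 6624
  O–H: 8 × 449 = 3592
  Σ(formed) = 10216 kJ
ΔH = Σ(broken) − Σ(formed) = 7408 − 10216 = −2808 kJ
For 2× the reaction as written: 2 × (−2808) = −5616 kJ

ΔH = −5616 kJ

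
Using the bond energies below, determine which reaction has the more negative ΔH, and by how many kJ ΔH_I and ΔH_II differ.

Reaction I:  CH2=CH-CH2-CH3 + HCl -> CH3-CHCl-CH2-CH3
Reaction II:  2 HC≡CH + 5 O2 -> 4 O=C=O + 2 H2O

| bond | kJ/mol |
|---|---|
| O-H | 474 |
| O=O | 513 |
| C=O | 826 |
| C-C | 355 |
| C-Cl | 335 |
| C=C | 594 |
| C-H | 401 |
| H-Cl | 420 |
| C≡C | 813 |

Reaction I:
  Bonds broken (reactants):
    C-C: 2 × 355 = 710
    C-H: 8 × 401 = 3208
    C=C: 1 × 594 = 594
    H-Cl: 1 × 420 = 420
    Σ(broken) = 4932 kJ
  Bonds formed (products):
    C-C: 3 × 355 = 1065
    C-Cl: 1 × 335 = 335
    C-H: 9 × 401 = 3609
    Σ(formed) = 5009 kJ
  ΔH_I = 4932 − 5009 = −77 kJ
Reaction II:
  Bonds broken (reactants):
    C≡C: 2 × 813 = 1626
    C-H: 4 × 401 = 1604
    O=O: 5 × 513 = 2565
    Σ(broken) = 5795 kJ
  Bonds formed (products):
    C=O: 8 × 826 = 6608
    O-H: 4 × 474 = 1896
    Σ(formed) = 8504 kJ
  ΔH_II = 5795 − 8504 = −2709 kJ
ΔH_I − ΔH_II = +2632 kJ, so reaction II has the more negative ΔH; |ΔH_I − ΔH_II| = 2632 kJ.

Reaction II, by 2632 kJ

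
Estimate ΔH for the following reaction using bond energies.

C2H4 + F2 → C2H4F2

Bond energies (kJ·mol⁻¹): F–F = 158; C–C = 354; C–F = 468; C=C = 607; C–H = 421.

Bonds broken (reactants):
  C–H: 4 × 421 = 1684
  C=C: 1 × 607 = 607
  F–F: 1 × 158 = 158
  Σ(broken) = 2449 kJ
Bonds formed (products):
  C–C: 1 × 354 = 354
  C–F: 2 × 468 = 936
  C–H: 4 × 421 = 1684
  Σ(formed) = 2974 kJ
ΔH = Σ(broken) − Σ(formed) = 2449 − 2974 = −525 kJ

ΔH ≈ −525 kJ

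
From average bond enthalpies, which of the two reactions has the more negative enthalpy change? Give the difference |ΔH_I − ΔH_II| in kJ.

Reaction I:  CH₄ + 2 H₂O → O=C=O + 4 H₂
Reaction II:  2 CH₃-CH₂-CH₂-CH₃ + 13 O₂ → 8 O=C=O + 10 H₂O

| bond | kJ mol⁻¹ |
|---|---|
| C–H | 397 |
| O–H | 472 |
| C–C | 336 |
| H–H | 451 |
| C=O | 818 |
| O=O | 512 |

Reaction II, by 5952 kJ

Reaction I:
  Bonds broken (reactants):
    C–H: 4 × 397 = 1588
    O–H: 4 × 472 = 1888
    Σ(broken) = 3476 kJ
  Bonds formed (products):
    C=O: 2 × 818 = 1636
    H–H: 4 × 451 = 1804
    Σ(formed) = 3440 kJ
  ΔH_I = 3476 − 3440 = +36 kJ
Reaction II:
  Bonds broken (reactants):
    C–C: 6 × 336 = 2016
    C–H: 20 × 397 = 7940
    O=O: 13 × 512 = 6656
    Σ(broken) = 16612 kJ
  Bonds formed (products):
    C=O: 16 × 818 = 13088
    O–H: 20 × 472 = 9440
    Σ(formed) = 22528 kJ
  ΔH_II = 16612 − 22528 = −5916 kJ
ΔH_I − ΔH_II = +5952 kJ, so reaction II has the more negative ΔH; |ΔH_I − ΔH_II| = 5952 kJ.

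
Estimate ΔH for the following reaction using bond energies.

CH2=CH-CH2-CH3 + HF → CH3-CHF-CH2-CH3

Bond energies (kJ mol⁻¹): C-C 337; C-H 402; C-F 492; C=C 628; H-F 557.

Bonds broken (reactants):
  C-C: 2 × 337 = 674
  C-H: 8 × 402 = 3216
  C=C: 1 × 628 = 628
  H-F: 1 × 557 = 557
  Σ(broken) = 5075 kJ
Bonds formed (products):
  C-C: 3 × 337 = 1011
  C-F: 1 × 492 = 492
  C-H: 9 × 402 = 3618
  Σ(formed) = 5121 kJ
ΔH = Σ(broken) − Σ(formed) = 5075 − 5121 = −46 kJ

ΔH ≈ −46 kJ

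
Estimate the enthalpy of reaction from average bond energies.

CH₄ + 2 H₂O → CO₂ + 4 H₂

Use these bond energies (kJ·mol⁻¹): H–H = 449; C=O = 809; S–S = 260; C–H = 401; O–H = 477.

Bonds broken (reactants):
  C–H: 4 × 401 = 1604
  O–H: 4 × 477 = 1908
  Σ(broken) = 3512 kJ
Bonds formed (products):
  C=O: 2 × 809 = 1618
  H–H: 4 × 449 = 1796
  Σ(formed) = 3414 kJ
ΔH = Σ(broken) − Σ(formed) = 3512 − 3414 = +98 kJ

ΔH ≈ +98 kJ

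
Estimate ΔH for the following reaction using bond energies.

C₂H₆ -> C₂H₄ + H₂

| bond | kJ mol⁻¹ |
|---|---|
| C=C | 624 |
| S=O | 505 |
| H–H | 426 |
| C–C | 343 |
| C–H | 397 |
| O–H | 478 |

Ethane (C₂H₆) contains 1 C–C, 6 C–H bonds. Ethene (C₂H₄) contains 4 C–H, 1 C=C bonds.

ΔH ≈ +87 kJ

Bonds broken (reactants):
  C–C: 1 × 343 = 343
  C–H: 6 × 397 = 2382
  Σ(broken) = 2725 kJ
Bonds formed (products):
  C–H: 4 × 397 = 1588
  C=C: 1 × 624 = 624
  H–H: 1 × 426 = 426
  Σ(formed) = 2638 kJ
ΔH = Σ(broken) − Σ(formed) = 2725 − 2638 = +87 kJ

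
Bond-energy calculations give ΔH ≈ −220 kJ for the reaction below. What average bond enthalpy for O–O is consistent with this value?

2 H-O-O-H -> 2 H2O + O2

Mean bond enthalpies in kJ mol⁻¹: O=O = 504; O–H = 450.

Let D be the O–O bond energy.
Σ(broken) = 4×450 + 2×D = 1800 + 2D
Σ(formed) = 4×450 + 1×504 = 2304
ΔH = Σ(broken) − Σ(formed) = (1800 + 2D) − (2304) = −504 + 2D
Setting this equal to −220 kJ gives 2D = 284, so D = 142 kJ/mol.

D(O–O) ≈ 142 kJ/mol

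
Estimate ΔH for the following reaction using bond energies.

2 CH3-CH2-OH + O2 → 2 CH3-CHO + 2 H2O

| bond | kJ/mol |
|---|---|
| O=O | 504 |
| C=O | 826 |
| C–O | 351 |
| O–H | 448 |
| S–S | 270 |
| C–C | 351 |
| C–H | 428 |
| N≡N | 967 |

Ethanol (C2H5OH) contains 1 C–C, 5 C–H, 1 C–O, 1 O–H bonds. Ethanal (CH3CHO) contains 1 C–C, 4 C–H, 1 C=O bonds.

Bonds broken (reactants):
  C–C: 2 × 351 = 702
  C–H: 10 × 428 = 4280
  C–O: 2 × 351 = 702
  O–H: 2 × 448 = 896
  O=O: 1 × 504 = 504
  Σ(broken) = 7084 kJ
Bonds formed (products):
  C–C: 2 × 351 = 702
  C–H: 8 × 428 = 3424
  C=O: 2 × 826 = 1652
  O–H: 4 × 448 = 1792
  Σ(formed) = 7570 kJ
ΔH = Σ(broken) − Σ(formed) = 7084 − 7570 = −486 kJ

ΔH ≈ −486 kJ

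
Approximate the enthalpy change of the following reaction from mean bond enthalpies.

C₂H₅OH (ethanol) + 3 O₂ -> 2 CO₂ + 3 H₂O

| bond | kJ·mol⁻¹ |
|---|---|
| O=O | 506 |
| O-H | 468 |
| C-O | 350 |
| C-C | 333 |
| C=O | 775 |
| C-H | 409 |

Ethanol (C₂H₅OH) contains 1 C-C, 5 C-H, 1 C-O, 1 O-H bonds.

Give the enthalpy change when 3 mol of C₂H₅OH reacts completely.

ΔH = −3582 kJ

Bonds broken (reactants):
  C-C: 1 × 333 = 333
  C-H: 5 × 409 = 2045
  C-O: 1 × 350 = 350
  O-H: 1 × 468 = 468
  O=O: 3 × 506 = 1518
  Σ(broken) = 4714 kJ
Bonds formed (products):
  C=O: 4 × 775 = 3100
  O-H: 6 × 468 = 2808
  Σ(formed) = 5908 kJ
ΔH = Σ(broken) − Σ(formed) = 4714 − 5908 = −1194 kJ
For 3× the reaction as written: 3 × (−1194) = −3582 kJ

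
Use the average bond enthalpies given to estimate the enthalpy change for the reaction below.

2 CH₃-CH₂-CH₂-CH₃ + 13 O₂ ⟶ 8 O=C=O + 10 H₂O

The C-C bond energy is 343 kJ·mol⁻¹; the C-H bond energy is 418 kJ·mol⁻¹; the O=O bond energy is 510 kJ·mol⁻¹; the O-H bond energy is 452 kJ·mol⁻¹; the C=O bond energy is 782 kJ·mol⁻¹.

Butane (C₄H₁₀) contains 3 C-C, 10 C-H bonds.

ΔH ≈ −4504 kJ

Bonds broken (reactants):
  C-C: 6 × 343 = 2058
  C-H: 20 × 418 = 8360
  O=O: 13 × 510 = 6630
  Σ(broken) = 17048 kJ
Bonds formed (products):
  C=O: 16 × 782 = 12512
  O-H: 20 × 452 = 9040
  Σ(formed) = 21552 kJ
ΔH = Σ(broken) − Σ(formed) = 17048 − 21552 = −4504 kJ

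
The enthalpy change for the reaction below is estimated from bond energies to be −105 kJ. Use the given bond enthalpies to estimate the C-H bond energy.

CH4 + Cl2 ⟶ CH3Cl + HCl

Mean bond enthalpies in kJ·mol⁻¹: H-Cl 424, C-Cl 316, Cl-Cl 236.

D(C-H) ≈ 399 kJ/mol

Let D be the C-H bond energy.
Σ(broken) = 4×D + 1×236 = 236 + 4D
Σ(formed) = 1×316 + 3×D + 1×424 = 740 + 3D
ΔH = Σ(broken) − Σ(formed) = (236 + 4D) − (740 + 3D) = −504 + D
Setting this equal to −105 kJ gives D = 399 kJ/mol.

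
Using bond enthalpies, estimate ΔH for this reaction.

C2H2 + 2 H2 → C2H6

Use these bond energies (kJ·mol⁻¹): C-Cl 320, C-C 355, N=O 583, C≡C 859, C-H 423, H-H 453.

ΔH ≈ −282 kJ

Bonds broken (reactants):
  C≡C: 1 × 859 = 859
  C-H: 2 × 423 = 846
  H-H: 2 × 453 = 906
  Σ(broken) = 2611 kJ
Bonds formed (products):
  C-C: 1 × 355 = 355
  C-H: 6 × 423 = 2538
  Σ(formed) = 2893 kJ
ΔH = Σ(broken) − Σ(formed) = 2611 − 2893 = −282 kJ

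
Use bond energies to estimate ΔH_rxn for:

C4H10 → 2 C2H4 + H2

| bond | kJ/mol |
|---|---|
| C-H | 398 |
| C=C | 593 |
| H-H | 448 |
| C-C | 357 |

Bonds broken (reactants):
  C-C: 3 × 357 = 1071
  C-H: 10 × 398 = 3980
  Σ(broken) = 5051 kJ
Bonds formed (products):
  C-H: 8 × 398 = 3184
  C=C: 2 × 593 = 1186
  H-H: 1 × 448 = 448
  Σ(formed) = 4818 kJ
ΔH = Σ(broken) − Σ(formed) = 5051 − 4818 = +233 kJ

ΔH ≈ +233 kJ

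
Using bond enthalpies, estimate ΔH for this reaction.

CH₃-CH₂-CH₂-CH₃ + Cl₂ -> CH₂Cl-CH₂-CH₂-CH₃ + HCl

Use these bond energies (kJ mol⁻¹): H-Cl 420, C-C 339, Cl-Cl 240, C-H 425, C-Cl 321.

ΔH ≈ −76 kJ

Bonds broken (reactants):
  C-C: 3 × 339 = 1017
  C-H: 10 × 425 = 4250
  Cl-Cl: 1 × 240 = 240
  Σ(broken) = 5507 kJ
Bonds formed (products):
  C-C: 3 × 339 = 1017
  C-Cl: 1 × 321 = 321
  C-H: 9 × 425 = 3825
  H-Cl: 1 × 420 = 420
  Σ(formed) = 5583 kJ
ΔH = Σ(broken) − Σ(formed) = 5507 − 5583 = −76 kJ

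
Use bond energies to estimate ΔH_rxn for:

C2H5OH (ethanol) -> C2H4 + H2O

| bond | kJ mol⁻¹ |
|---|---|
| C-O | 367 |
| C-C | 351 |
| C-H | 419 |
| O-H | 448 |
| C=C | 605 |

Bonds broken (reactants):
  C-C: 1 × 351 = 351
  C-H: 5 × 419 = 2095
  C-O: 1 × 367 = 367
  O-H: 1 × 448 = 448
  Σ(broken) = 3261 kJ
Bonds formed (products):
  C-H: 4 × 419 = 1676
  C=C: 1 × 605 = 605
  O-H: 2 × 448 = 896
  Σ(formed) = 3177 kJ
ΔH = Σ(broken) − Σ(formed) = 3261 − 3177 = +84 kJ

ΔH ≈ +84 kJ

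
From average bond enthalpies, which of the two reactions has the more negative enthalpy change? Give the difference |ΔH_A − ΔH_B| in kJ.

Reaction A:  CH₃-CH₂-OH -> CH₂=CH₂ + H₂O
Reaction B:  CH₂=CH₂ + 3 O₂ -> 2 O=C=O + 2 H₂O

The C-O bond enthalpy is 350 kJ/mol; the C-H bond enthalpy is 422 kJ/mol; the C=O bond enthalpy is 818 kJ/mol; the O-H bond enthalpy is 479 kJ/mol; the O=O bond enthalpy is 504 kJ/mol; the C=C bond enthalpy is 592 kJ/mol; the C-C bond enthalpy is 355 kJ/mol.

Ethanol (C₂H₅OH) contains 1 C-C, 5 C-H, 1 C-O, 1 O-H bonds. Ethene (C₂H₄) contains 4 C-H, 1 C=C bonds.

Reaction A:
  Bonds broken (reactants):
    C-C: 1 × 355 = 355
    C-H: 5 × 422 = 2110
    C-O: 1 × 350 = 350
    O-H: 1 × 479 = 479
    Σ(broken) = 3294 kJ
  Bonds formed (products):
    C-H: 4 × 422 = 1688
    C=C: 1 × 592 = 592
    O-H: 2 × 479 = 958
    Σ(formed) = 3238 kJ
  ΔH_A = 3294 − 3238 = +56 kJ
Reaction B:
  Bonds broken (reactants):
    C-H: 4 × 422 = 1688
    C=C: 1 × 592 = 592
    O=O: 3 × 504 = 1512
    Σ(broken) = 3792 kJ
  Bonds formed (products):
    C=O: 4 × 818 = 3272
    O-H: 4 × 479 = 1916
    Σ(formed) = 5188 kJ
  ΔH_B = 3792 − 5188 = −1396 kJ
ΔH_A − ΔH_B = +1452 kJ, so reaction B has the more negative ΔH; |ΔH_A − ΔH_B| = 1452 kJ.

Reaction B, by 1452 kJ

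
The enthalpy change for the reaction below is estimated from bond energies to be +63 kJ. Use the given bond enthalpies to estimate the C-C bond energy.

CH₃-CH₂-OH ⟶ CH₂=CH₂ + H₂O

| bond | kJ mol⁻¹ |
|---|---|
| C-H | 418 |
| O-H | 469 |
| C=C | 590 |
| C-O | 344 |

D(C-C) ≈ 360 kJ/mol

Let D be the C-C bond energy.
Σ(broken) = 1×D + 5×418 + 1×344 + 1×469 = 2903 + D
Σ(formed) = 4×418 + 1×590 + 2×469 = 3200
ΔH = Σ(broken) − Σ(formed) = (2903 + D) − (3200) = −297 + D
Setting this equal to +63 kJ gives D = 360 kJ/mol.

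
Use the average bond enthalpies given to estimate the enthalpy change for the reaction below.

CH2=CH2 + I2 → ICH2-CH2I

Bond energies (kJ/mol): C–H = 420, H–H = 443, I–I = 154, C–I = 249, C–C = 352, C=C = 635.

ΔH ≈ −61 kJ

Bonds broken (reactants):
  C–H: 4 × 420 = 1680
  C=C: 1 × 635 = 635
  I–I: 1 × 154 = 154
  Σ(broken) = 2469 kJ
Bonds formed (products):
  C–C: 1 × 352 = 352
  C–H: 4 × 420 = 1680
  C–I: 2 × 249 = 498
  Σ(formed) = 2530 kJ
ΔH = Σ(broken) − Σ(formed) = 2469 − 2530 = −61 kJ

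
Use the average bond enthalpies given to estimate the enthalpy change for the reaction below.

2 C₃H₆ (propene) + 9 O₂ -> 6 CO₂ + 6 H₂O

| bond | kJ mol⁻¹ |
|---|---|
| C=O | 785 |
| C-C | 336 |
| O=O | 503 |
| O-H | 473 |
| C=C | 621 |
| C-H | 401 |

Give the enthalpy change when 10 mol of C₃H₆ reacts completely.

Bonds broken (reactants):
  C-C: 2 × 336 = 672
  C-H: 12 × 401 = 4812
  C=C: 2 × 621 = 1242
  O=O: 9 × 503 = 4527
  Σ(broken) = 11253 kJ
Bonds formed (products):
  C=O: 12 × 785 = 9420
  O-H: 12 × 473 = 5676
  Σ(formed) = 15096 kJ
ΔH = Σ(broken) − Σ(formed) = 11253 − 15096 = −3843 kJ
For 5× the reaction as written: 5 × (−3843) = −19215 kJ

ΔH = −19215 kJ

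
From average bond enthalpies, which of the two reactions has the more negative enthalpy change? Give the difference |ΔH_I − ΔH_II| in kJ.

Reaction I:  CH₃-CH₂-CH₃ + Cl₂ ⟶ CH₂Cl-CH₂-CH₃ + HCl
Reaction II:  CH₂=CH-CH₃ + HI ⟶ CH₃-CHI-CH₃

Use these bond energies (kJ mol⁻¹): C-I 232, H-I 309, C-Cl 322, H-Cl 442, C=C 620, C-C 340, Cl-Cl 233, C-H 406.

Reaction I:
  Bonds broken (reactants):
    C-C: 2 × 340 = 680
    C-H: 8 × 406 = 3248
    Cl-Cl: 1 × 233 = 233
    Σ(broken) = 4161 kJ
  Bonds formed (products):
    C-C: 2 × 340 = 680
    C-Cl: 1 × 322 = 322
    C-H: 7 × 406 = 2842
    H-Cl: 1 × 442 = 442
    Σ(formed) = 4286 kJ
  ΔH_I = 4161 − 4286 = −125 kJ
Reaction II:
  Bonds broken (reactants):
    C-C: 1 × 340 = 340
    C-H: 6 × 406 = 2436
    C=C: 1 × 620 = 620
    H-I: 1 × 309 = 309
    Σ(broken) = 3705 kJ
  Bonds formed (products):
    C-C: 2 × 340 = 680
    C-H: 7 × 406 = 2842
    C-I: 1 × 232 = 232
    Σ(formed) = 3754 kJ
  ΔH_II = 3705 − 3754 = −49 kJ
ΔH_I − ΔH_II = −76 kJ, so reaction I has the more negative ΔH; |ΔH_I − ΔH_II| = 76 kJ.

Reaction I, by 76 kJ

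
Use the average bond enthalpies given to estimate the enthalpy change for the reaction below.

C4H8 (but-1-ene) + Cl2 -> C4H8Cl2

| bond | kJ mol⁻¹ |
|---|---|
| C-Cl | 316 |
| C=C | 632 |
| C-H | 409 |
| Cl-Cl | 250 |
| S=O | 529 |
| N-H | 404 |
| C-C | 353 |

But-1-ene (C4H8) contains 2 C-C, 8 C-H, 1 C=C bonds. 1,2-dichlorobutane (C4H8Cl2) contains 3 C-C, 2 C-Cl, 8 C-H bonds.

ΔH ≈ −103 kJ

Bonds broken (reactants):
  C-C: 2 × 353 = 706
  C-H: 8 × 409 = 3272
  C=C: 1 × 632 = 632
  Cl-Cl: 1 × 250 = 250
  Σ(broken) = 4860 kJ
Bonds formed (products):
  C-C: 3 × 353 = 1059
  C-Cl: 2 × 316 = 632
  C-H: 8 × 409 = 3272
  Σ(formed) = 4963 kJ
ΔH = Σ(broken) − Σ(formed) = 4860 − 4963 = −103 kJ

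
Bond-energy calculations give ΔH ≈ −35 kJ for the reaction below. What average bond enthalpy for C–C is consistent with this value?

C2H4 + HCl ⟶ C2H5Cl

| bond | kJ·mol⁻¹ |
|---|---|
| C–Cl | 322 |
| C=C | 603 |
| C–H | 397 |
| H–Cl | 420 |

Let D be the C–C bond energy.
Σ(broken) = 4×397 + 1×603 + 1×420 = 2611
Σ(formed) = 1×D + 1×322 + 5×397 = 2307 + D
ΔH = Σ(broken) − Σ(formed) = (2611) − (2307 + D) = +304 − D
Setting this equal to −35 kJ gives D = 339 kJ/mol.

D(C–C) ≈ 339 kJ/mol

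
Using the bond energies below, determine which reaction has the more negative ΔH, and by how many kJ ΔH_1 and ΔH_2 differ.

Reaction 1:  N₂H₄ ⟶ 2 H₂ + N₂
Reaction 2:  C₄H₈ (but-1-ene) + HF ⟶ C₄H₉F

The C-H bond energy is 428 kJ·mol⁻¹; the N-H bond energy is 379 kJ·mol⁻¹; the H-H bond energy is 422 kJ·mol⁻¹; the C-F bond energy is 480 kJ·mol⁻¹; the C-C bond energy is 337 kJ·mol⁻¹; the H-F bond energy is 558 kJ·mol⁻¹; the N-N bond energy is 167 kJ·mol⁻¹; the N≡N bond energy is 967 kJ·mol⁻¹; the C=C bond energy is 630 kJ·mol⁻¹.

Reaction 1, by 71 kJ

Reaction 1:
  Bonds broken (reactants):
    N-H: 4 × 379 = 1516
    N-N: 1 × 167 = 167
    Σ(broken) = 1683 kJ
  Bonds formed (products):
    H-H: 2 × 422 = 844
    N≡N: 1 × 967 = 967
    Σ(formed) = 1811 kJ
  ΔH_1 = 1683 − 1811 = −128 kJ
Reaction 2:
  Bonds broken (reactants):
    C-C: 2 × 337 = 674
    C-H: 8 × 428 = 3424
    C=C: 1 × 630 = 630
    H-F: 1 × 558 = 558
    Σ(broken) = 5286 kJ
  Bonds formed (products):
    C-C: 3 × 337 = 1011
    C-F: 1 × 480 = 480
    C-H: 9 × 428 = 3852
    Σ(formed) = 5343 kJ
  ΔH_2 = 5286 − 5343 = −57 kJ
ΔH_1 − ΔH_2 = −71 kJ, so reaction 1 has the more negative ΔH; |ΔH_1 − ΔH_2| = 71 kJ.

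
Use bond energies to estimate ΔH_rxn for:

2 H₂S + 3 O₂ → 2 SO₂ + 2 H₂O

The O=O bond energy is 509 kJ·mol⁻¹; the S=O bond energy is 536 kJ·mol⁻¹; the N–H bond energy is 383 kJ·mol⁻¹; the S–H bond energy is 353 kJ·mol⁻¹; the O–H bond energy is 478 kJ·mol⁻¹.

ΔH ≈ −1117 kJ

Bonds broken (reactants):
  O=O: 3 × 509 = 1527
  S–H: 4 × 353 = 1412
  Σ(broken) = 2939 kJ
Bonds formed (products):
  O–H: 4 × 478 = 1912
  S=O: 4 × 536 = 2144
  Σ(formed) = 4056 kJ
ΔH = Σ(broken) − Σ(formed) = 2939 − 4056 = −1117 kJ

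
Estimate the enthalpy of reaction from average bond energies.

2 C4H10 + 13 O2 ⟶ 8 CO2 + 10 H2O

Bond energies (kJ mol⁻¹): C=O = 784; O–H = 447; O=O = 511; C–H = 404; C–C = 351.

Bonds broken (reactants):
  C–C: 6 × 351 = 2106
  C–H: 20 × 404 = 8080
  O=O: 13 × 511 = 6643
  Σ(broken) = 16829 kJ
Bonds formed (products):
  C=O: 16 × 784 = 12544
  O–H: 20 × 447 = 8940
  Σ(formed) = 21484 kJ
ΔH = Σ(broken) − Σ(formed) = 16829 − 21484 = −4655 kJ

ΔH ≈ −4655 kJ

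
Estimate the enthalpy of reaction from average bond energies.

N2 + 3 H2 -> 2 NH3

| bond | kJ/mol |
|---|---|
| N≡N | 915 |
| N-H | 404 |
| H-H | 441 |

Bonds broken (reactants):
  H-H: 3 × 441 = 1323
  N≡N: 1 × 915 = 915
  Σ(broken) = 2238 kJ
Bonds formed (products):
  N-H: 6 × 404 = 2424
  Σ(formed) = 2424 kJ
ΔH = Σ(broken) − Σ(formed) = 2238 − 2424 = −186 kJ

ΔH ≈ −186 kJ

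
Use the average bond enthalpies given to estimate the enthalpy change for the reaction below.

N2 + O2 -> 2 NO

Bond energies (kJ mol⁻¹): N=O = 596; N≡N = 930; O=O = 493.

Bonds broken (reactants):
  N≡N: 1 × 930 = 930
  O=O: 1 × 493 = 493
  Σ(broken) = 1423 kJ
Bonds formed (products):
  N=O: 2 × 596 = 1192
  Σ(formed) = 1192 kJ
ΔH = Σ(broken) − Σ(formed) = 1423 − 1192 = +231 kJ

ΔH ≈ +231 kJ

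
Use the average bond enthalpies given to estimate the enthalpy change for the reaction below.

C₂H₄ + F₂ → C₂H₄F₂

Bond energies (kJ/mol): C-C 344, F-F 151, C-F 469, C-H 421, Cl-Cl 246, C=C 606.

ΔH ≈ −525 kJ

Bonds broken (reactants):
  C-H: 4 × 421 = 1684
  C=C: 1 × 606 = 606
  F-F: 1 × 151 = 151
  Σ(broken) = 2441 kJ
Bonds formed (products):
  C-C: 1 × 344 = 344
  C-F: 2 × 469 = 938
  C-H: 4 × 421 = 1684
  Σ(formed) = 2966 kJ
ΔH = Σ(broken) − Σ(formed) = 2441 − 2966 = −525 kJ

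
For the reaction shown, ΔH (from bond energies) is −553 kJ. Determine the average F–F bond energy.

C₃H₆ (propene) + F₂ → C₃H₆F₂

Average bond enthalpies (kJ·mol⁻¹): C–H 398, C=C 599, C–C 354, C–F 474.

D(F–F) ≈ 150 kJ/mol

Let D be the F–F bond energy.
Σ(broken) = 1×354 + 6×398 + 1×599 + 1×D = 3341 + D
Σ(formed) = 2×354 + 2×474 + 6×398 = 4044
ΔH = Σ(broken) − Σ(formed) = (3341 + D) − (4044) = −703 + D
Setting this equal to −553 kJ gives D = 150 kJ/mol.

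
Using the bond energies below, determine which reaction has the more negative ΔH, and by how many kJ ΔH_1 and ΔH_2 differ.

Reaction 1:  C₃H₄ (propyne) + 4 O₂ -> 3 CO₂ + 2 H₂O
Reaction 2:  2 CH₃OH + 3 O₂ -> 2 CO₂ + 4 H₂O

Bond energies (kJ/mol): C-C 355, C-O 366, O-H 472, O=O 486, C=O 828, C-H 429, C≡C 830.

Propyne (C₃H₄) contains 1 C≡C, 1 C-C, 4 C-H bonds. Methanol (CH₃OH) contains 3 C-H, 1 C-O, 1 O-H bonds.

Reaction 1, by 631 kJ

Reaction 1:
  Bonds broken (reactants):
    C≡C: 1 × 830 = 830
    C-C: 1 × 355 = 355
    C-H: 4 × 429 = 1716
    O=O: 4 × 486 = 1944
    Σ(broken) = 4845 kJ
  Bonds formed (products):
    C=O: 6 × 828 = 4968
    O-H: 4 × 472 = 1888
    Σ(formed) = 6856 kJ
  ΔH_1 = 4845 − 6856 = −2011 kJ
Reaction 2:
  Bonds broken (reactants):
    C-H: 6 × 429 = 2574
    C-O: 2 × 366 = 732
    O-H: 2 × 472 = 944
    O=O: 3 × 486 = 1458
    Σ(broken) = 5708 kJ
  Bonds formed (products):
    C=O: 4 × 828 = 3312
    O-H: 8 × 472 = 3776
    Σ(formed) = 7088 kJ
  ΔH_2 = 5708 − 7088 = −1380 kJ
ΔH_1 − ΔH_2 = −631 kJ, so reaction 1 has the more negative ΔH; |ΔH_1 − ΔH_2| = 631 kJ.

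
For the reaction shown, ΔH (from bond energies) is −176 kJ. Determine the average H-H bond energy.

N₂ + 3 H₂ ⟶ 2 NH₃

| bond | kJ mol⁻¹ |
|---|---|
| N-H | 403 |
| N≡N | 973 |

Let D be the H-H bond energy.
Σ(broken) = 3×D + 1×973 = 973 + 3D
Σ(formed) = 6×403 = 2418
ΔH = Σ(broken) − Σ(formed) = (973 + 3D) − (2418) = −1445 + 3D
Setting this equal to −176 kJ gives 3D = 1269, so D = 423 kJ/mol.

D(H-H) ≈ 423 kJ/mol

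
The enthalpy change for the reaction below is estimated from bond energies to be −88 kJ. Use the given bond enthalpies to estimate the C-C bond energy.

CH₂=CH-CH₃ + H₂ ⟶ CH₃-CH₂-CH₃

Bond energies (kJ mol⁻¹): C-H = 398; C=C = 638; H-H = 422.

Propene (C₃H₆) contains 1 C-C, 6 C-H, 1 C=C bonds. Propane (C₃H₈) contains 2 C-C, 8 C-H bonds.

Let D be the C-C bond energy.
Σ(broken) = 1×D + 6×398 + 1×638 + 1×422 = 3448 + D
Σ(formed) = 2×D + 8×398 = 3184 + 2D
ΔH = Σ(broken) − Σ(formed) = (3448 + D) − (3184 + 2D) = +264 − D
Setting this equal to −88 kJ gives D = 352 kJ/mol.

D(C-C) ≈ 352 kJ/mol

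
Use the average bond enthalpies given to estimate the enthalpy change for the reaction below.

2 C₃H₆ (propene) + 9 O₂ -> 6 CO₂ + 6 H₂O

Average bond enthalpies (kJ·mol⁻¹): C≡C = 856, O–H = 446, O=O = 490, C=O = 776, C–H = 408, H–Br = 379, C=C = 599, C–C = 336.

Bonds broken (reactants):
  C–C: 2 × 336 = 672
  C–H: 12 × 408 = 4896
  C=C: 2 × 599 = 1198
  O=O: 9 × 490 = 4410
  Σ(broken) = 11176 kJ
Bonds formed (products):
  C=O: 12 × 776 = 9312
  O–H: 12 × 446 = 5352
  Σ(formed) = 14664 kJ
ΔH = Σ(broken) − Σ(formed) = 11176 − 14664 = −3488 kJ

ΔH ≈ −3488 kJ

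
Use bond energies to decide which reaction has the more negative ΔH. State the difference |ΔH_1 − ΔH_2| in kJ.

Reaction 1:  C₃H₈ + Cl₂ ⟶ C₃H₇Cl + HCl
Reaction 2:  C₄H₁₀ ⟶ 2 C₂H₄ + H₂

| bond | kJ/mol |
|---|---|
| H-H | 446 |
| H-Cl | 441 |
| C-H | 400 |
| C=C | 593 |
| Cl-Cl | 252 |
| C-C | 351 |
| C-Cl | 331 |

Reaction 1:
  Bonds broken (reactants):
    C-C: 2 × 351 = 702
    C-H: 8 × 400 = 3200
    Cl-Cl: 1 × 252 = 252
    Σ(broken) = 4154 kJ
  Bonds formed (products):
    C-C: 2 × 351 = 702
    C-Cl: 1 × 331 = 331
    C-H: 7 × 400 = 2800
    H-Cl: 1 × 441 = 441
    Σ(formed) = 4274 kJ
  ΔH_1 = 4154 − 4274 = −120 kJ
Reaction 2:
  Bonds broken (reactants):
    C-C: 3 × 351 = 1053
    C-H: 10 × 400 = 4000
    Σ(broken) = 5053 kJ
  Bonds formed (products):
    C-H: 8 × 400 = 3200
    C=C: 2 × 593 = 1186
    H-H: 1 × 446 = 446
    Σ(formed) = 4832 kJ
  ΔH_2 = 5053 − 4832 = +221 kJ
ΔH_1 − ΔH_2 = −341 kJ, so reaction 1 has the more negative ΔH; |ΔH_1 − ΔH_2| = 341 kJ.

Reaction 1, by 341 kJ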